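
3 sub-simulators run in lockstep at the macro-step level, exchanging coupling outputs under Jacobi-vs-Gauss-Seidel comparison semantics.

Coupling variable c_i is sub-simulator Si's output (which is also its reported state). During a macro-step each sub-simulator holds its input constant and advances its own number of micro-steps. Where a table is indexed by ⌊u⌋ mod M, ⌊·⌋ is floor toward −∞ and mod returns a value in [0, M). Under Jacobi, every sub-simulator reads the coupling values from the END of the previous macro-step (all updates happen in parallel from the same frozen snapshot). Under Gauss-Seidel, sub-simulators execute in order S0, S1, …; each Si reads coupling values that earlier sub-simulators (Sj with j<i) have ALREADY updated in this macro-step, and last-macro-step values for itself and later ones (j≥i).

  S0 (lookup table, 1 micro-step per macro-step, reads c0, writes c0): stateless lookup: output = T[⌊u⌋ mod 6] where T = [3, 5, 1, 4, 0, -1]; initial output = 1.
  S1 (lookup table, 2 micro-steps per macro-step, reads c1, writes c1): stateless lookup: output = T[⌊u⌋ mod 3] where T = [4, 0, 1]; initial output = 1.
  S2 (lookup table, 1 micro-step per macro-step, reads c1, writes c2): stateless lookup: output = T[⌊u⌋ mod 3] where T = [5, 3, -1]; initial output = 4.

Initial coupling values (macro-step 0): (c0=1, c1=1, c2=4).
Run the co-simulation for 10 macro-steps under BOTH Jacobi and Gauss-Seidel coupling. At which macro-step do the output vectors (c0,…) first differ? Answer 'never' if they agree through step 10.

[Jacobi] macro 1: S0 reads c0=1 → after 1×micro: 5; S1 reads c1=1 → after 2×micro: 0; S2 reads c1=1 → after 1×micro: 3 ⇒ (c0=5, c1=0, c2=3)
[Jacobi] macro 2: S0 reads c0=5 → after 1×micro: -1; S1 reads c1=0 → after 2×micro: 4; S2 reads c1=0 → after 1×micro: 5 ⇒ (c0=-1, c1=4, c2=5)
[Jacobi] macro 3: S0 reads c0=-1 → after 1×micro: -1; S1 reads c1=4 → after 2×micro: 0; S2 reads c1=4 → after 1×micro: 3 ⇒ (c0=-1, c1=0, c2=3)
[Jacobi] macro 4: S0 reads c0=-1 → after 1×micro: -1; S1 reads c1=0 → after 2×micro: 4; S2 reads c1=0 → after 1×micro: 5 ⇒ (c0=-1, c1=4, c2=5)
[Jacobi] macro 5: S0 reads c0=-1 → after 1×micro: -1; S1 reads c1=4 → after 2×micro: 0; S2 reads c1=4 → after 1×micro: 3 ⇒ (c0=-1, c1=0, c2=3)
[Jacobi] macro 6: S0 reads c0=-1 → after 1×micro: -1; S1 reads c1=0 → after 2×micro: 4; S2 reads c1=0 → after 1×micro: 5 ⇒ (c0=-1, c1=4, c2=5)
[Jacobi] macro 7: S0 reads c0=-1 → after 1×micro: -1; S1 reads c1=4 → after 2×micro: 0; S2 reads c1=4 → after 1×micro: 3 ⇒ (c0=-1, c1=0, c2=3)
[Jacobi] macro 8: S0 reads c0=-1 → after 1×micro: -1; S1 reads c1=0 → after 2×micro: 4; S2 reads c1=0 → after 1×micro: 5 ⇒ (c0=-1, c1=4, c2=5)
[Jacobi] macro 9: S0 reads c0=-1 → after 1×micro: -1; S1 reads c1=4 → after 2×micro: 0; S2 reads c1=4 → after 1×micro: 3 ⇒ (c0=-1, c1=0, c2=3)
[Jacobi] macro 10: S0 reads c0=-1 → after 1×micro: -1; S1 reads c1=0 → after 2×micro: 4; S2 reads c1=0 → after 1×micro: 5 ⇒ (c0=-1, c1=4, c2=5)
[Gauss-Seidel] macro 1: S0 reads c0=1 → after 1×micro: 5; S1 reads c1=1 → after 2×micro: 0; S2 reads c1=0 → after 1×micro: 5 ⇒ (c0=5, c1=0, c2=5)
[Gauss-Seidel] macro 2: S0 reads c0=5 → after 1×micro: -1; S1 reads c1=0 → after 2×micro: 4; S2 reads c1=4 → after 1×micro: 3 ⇒ (c0=-1, c1=4, c2=3)
[Gauss-Seidel] macro 3: S0 reads c0=-1 → after 1×micro: -1; S1 reads c1=4 → after 2×micro: 0; S2 reads c1=0 → after 1×micro: 5 ⇒ (c0=-1, c1=0, c2=5)
[Gauss-Seidel] macro 4: S0 reads c0=-1 → after 1×micro: -1; S1 reads c1=0 → after 2×micro: 4; S2 reads c1=4 → after 1×micro: 3 ⇒ (c0=-1, c1=4, c2=3)
[Gauss-Seidel] macro 5: S0 reads c0=-1 → after 1×micro: -1; S1 reads c1=4 → after 2×micro: 0; S2 reads c1=0 → after 1×micro: 5 ⇒ (c0=-1, c1=0, c2=5)
[Gauss-Seidel] macro 6: S0 reads c0=-1 → after 1×micro: -1; S1 reads c1=0 → after 2×micro: 4; S2 reads c1=4 → after 1×micro: 3 ⇒ (c0=-1, c1=4, c2=3)
[Gauss-Seidel] macro 7: S0 reads c0=-1 → after 1×micro: -1; S1 reads c1=4 → after 2×micro: 0; S2 reads c1=0 → after 1×micro: 5 ⇒ (c0=-1, c1=0, c2=5)
[Gauss-Seidel] macro 8: S0 reads c0=-1 → after 1×micro: -1; S1 reads c1=0 → after 2×micro: 4; S2 reads c1=4 → after 1×micro: 3 ⇒ (c0=-1, c1=4, c2=3)
[Gauss-Seidel] macro 9: S0 reads c0=-1 → after 1×micro: -1; S1 reads c1=4 → after 2×micro: 0; S2 reads c1=0 → after 1×micro: 5 ⇒ (c0=-1, c1=0, c2=5)
[Gauss-Seidel] macro 10: S0 reads c0=-1 → after 1×micro: -1; S1 reads c1=0 → after 2×micro: 4; S2 reads c1=4 → after 1×micro: 3 ⇒ (c0=-1, c1=4, c2=3)

first divergence at macro-step: 1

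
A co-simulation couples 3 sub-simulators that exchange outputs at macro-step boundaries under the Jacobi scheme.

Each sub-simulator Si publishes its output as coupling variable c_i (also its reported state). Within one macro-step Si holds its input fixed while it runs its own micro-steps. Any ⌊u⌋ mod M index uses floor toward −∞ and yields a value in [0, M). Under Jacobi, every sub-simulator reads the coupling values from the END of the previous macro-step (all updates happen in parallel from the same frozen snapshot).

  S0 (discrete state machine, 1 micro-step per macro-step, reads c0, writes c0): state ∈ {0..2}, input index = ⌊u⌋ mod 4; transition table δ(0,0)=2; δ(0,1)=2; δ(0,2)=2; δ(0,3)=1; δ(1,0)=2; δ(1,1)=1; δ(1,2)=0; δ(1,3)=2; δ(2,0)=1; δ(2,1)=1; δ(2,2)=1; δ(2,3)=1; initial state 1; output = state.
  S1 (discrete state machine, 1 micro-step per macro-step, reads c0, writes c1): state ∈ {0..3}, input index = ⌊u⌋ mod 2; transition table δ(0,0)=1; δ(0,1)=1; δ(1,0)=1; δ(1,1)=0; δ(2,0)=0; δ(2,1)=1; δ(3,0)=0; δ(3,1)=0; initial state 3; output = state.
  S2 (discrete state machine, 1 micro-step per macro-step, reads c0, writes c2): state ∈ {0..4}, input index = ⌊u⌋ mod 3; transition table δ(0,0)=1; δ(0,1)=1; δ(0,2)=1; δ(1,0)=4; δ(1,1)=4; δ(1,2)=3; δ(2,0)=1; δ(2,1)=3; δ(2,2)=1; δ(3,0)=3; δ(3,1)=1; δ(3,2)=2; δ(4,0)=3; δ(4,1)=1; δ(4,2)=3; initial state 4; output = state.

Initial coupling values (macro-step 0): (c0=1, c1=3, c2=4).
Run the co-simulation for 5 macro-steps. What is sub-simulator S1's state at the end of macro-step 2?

macro 1: S0 reads c0=1 → after 1×micro: 1; S1 reads c0=1 → after 1×micro: 0; S2 reads c0=1 → after 1×micro: 1 ⇒ (c0=1, c1=0, c2=1)
macro 2: S0 reads c0=1 → after 1×micro: 1; S1 reads c0=1 → after 1×micro: 1; S2 reads c0=1 → after 1×micro: 4 ⇒ (c0=1, c1=1, c2=4)
macro 3: S0 reads c0=1 → after 1×micro: 1; S1 reads c0=1 → after 1×micro: 0; S2 reads c0=1 → after 1×micro: 1 ⇒ (c0=1, c1=0, c2=1)
macro 4: S0 reads c0=1 → after 1×micro: 1; S1 reads c0=1 → after 1×micro: 1; S2 reads c0=1 → after 1×micro: 4 ⇒ (c0=1, c1=1, c2=4)
macro 5: S0 reads c0=1 → after 1×micro: 1; S1 reads c0=1 → after 1×micro: 0; S2 reads c0=1 → after 1×micro: 1 ⇒ (c0=1, c1=0, c2=1)

S1 state at macro-step 2 = 1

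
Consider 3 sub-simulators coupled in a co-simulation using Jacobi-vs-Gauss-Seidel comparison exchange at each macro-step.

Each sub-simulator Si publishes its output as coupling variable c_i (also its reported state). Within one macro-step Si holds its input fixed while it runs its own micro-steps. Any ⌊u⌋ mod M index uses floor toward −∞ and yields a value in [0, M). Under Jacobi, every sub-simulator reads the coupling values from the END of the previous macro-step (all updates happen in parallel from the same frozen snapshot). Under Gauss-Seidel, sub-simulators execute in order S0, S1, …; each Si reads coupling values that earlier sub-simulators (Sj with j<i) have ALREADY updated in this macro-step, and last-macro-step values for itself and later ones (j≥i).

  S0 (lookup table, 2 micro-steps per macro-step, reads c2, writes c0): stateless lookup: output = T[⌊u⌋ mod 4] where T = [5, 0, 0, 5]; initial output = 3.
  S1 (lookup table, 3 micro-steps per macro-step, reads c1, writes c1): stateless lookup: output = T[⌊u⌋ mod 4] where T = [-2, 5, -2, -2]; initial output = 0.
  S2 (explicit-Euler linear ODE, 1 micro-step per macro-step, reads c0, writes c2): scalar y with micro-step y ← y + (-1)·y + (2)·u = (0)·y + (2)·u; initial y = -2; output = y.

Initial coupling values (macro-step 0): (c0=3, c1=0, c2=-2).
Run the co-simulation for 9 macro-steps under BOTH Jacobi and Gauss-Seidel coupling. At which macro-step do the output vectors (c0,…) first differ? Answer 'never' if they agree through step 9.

first divergence at macro-step: 1

[Jacobi] macro 1: S0 reads c2=-2 → after 2×micro: 0; S1 reads c1=0 → after 3×micro: -2; S2 reads c0=3 → after 1×micro: 6 ⇒ (c0=0, c1=-2, c2=6)
[Jacobi] macro 2: S0 reads c2=6 → after 2×micro: 0; S1 reads c1=-2 → after 3×micro: -2; S2 reads c0=0 → after 1×micro: 0 ⇒ (c0=0, c1=-2, c2=0)
[Jacobi] macro 3: S0 reads c2=0 → after 2×micro: 5; S1 reads c1=-2 → after 3×micro: -2; S2 reads c0=0 → after 1×micro: 0 ⇒ (c0=5, c1=-2, c2=0)
[Jacobi] macro 4: S0 reads c2=0 → after 2×micro: 5; S1 reads c1=-2 → after 3×micro: -2; S2 reads c0=5 → after 1×micro: 10 ⇒ (c0=5, c1=-2, c2=10)
[Jacobi] macro 5: S0 reads c2=10 → after 2×micro: 0; S1 reads c1=-2 → after 3×micro: -2; S2 reads c0=5 → after 1×micro: 10 ⇒ (c0=0, c1=-2, c2=10)
[Jacobi] macro 6: S0 reads c2=10 → after 2×micro: 0; S1 reads c1=-2 → after 3×micro: -2; S2 reads c0=0 → after 1×micro: 0 ⇒ (c0=0, c1=-2, c2=0)
[Jacobi] macro 7: S0 reads c2=0 → after 2×micro: 5; S1 reads c1=-2 → after 3×micro: -2; S2 reads c0=0 → after 1×micro: 0 ⇒ (c0=5, c1=-2, c2=0)
[Jacobi] macro 8: S0 reads c2=0 → after 2×micro: 5; S1 reads c1=-2 → after 3×micro: -2; S2 reads c0=5 → after 1×micro: 10 ⇒ (c0=5, c1=-2, c2=10)
[Jacobi] macro 9: S0 reads c2=10 → after 2×micro: 0; S1 reads c1=-2 → after 3×micro: -2; S2 reads c0=5 → after 1×micro: 10 ⇒ (c0=0, c1=-2, c2=10)
[Gauss-Seidel] macro 1: S0 reads c2=-2 → after 2×micro: 0; S1 reads c1=0 → after 3×micro: -2; S2 reads c0=0 → after 1×micro: 0 ⇒ (c0=0, c1=-2, c2=0)
[Gauss-Seidel] macro 2: S0 reads c2=0 → after 2×micro: 5; S1 reads c1=-2 → after 3×micro: -2; S2 reads c0=5 → after 1×micro: 10 ⇒ (c0=5, c1=-2, c2=10)
[Gauss-Seidel] macro 3: S0 reads c2=10 → after 2×micro: 0; S1 reads c1=-2 → after 3×micro: -2; S2 reads c0=0 → after 1×micro: 0 ⇒ (c0=0, c1=-2, c2=0)
[Gauss-Seidel] macro 4: S0 reads c2=0 → after 2×micro: 5; S1 reads c1=-2 → after 3×micro: -2; S2 reads c0=5 → after 1×micro: 10 ⇒ (c0=5, c1=-2, c2=10)
[Gauss-Seidel] macro 5: S0 reads c2=10 → after 2×micro: 0; S1 reads c1=-2 → after 3×micro: -2; S2 reads c0=0 → after 1×micro: 0 ⇒ (c0=0, c1=-2, c2=0)
[Gauss-Seidel] macro 6: S0 reads c2=0 → after 2×micro: 5; S1 reads c1=-2 → after 3×micro: -2; S2 reads c0=5 → after 1×micro: 10 ⇒ (c0=5, c1=-2, c2=10)
[Gauss-Seidel] macro 7: S0 reads c2=10 → after 2×micro: 0; S1 reads c1=-2 → after 3×micro: -2; S2 reads c0=0 → after 1×micro: 0 ⇒ (c0=0, c1=-2, c2=0)
[Gauss-Seidel] macro 8: S0 reads c2=0 → after 2×micro: 5; S1 reads c1=-2 → after 3×micro: -2; S2 reads c0=5 → after 1×micro: 10 ⇒ (c0=5, c1=-2, c2=10)
[Gauss-Seidel] macro 9: S0 reads c2=10 → after 2×micro: 0; S1 reads c1=-2 → after 3×micro: -2; S2 reads c0=0 → after 1×micro: 0 ⇒ (c0=0, c1=-2, c2=0)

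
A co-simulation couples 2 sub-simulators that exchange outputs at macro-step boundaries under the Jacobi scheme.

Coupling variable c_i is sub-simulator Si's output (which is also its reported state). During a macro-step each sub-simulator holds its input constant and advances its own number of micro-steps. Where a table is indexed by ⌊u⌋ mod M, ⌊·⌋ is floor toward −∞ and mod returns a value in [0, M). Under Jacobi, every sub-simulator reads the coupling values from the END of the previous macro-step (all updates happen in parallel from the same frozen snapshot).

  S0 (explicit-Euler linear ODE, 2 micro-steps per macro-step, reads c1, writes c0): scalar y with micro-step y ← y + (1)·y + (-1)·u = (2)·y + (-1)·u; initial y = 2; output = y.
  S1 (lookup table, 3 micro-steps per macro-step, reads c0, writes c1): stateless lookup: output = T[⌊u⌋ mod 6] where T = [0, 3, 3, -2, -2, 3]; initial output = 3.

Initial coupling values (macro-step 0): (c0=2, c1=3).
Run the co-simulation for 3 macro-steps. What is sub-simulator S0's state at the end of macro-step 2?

S0 state at macro-step 2 = -13

macro 1: S0 reads c1=3 → after 2×micro: -1; S1 reads c0=2 → after 3×micro: 3 ⇒ (c0=-1, c1=3)
macro 2: S0 reads c1=3 → after 2×micro: -13; S1 reads c0=-1 → after 3×micro: 3 ⇒ (c0=-13, c1=3)
macro 3: S0 reads c1=3 → after 2×micro: -61; S1 reads c0=-13 → after 3×micro: 3 ⇒ (c0=-61, c1=3)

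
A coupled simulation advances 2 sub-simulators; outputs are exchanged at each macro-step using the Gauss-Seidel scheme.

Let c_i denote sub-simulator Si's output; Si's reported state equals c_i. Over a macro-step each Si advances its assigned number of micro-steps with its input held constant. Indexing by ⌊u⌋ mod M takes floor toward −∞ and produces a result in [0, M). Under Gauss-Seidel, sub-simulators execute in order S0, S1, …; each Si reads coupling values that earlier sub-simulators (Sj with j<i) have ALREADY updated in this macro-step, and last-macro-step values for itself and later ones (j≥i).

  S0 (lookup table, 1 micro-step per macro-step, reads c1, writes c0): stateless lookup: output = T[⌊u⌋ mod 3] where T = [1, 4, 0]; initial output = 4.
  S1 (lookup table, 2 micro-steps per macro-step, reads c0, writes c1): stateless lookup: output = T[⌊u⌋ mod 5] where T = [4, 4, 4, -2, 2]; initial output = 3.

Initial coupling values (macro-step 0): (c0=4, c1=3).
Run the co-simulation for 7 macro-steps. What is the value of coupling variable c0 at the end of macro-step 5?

c0 at macro-step 5 = 0

macro 1: S0 reads c1=3 → after 1×micro: 1; S1 reads c0=1 → after 2×micro: 4 ⇒ (c0=1, c1=4)
macro 2: S0 reads c1=4 → after 1×micro: 4; S1 reads c0=4 → after 2×micro: 2 ⇒ (c0=4, c1=2)
macro 3: S0 reads c1=2 → after 1×micro: 0; S1 reads c0=0 → after 2×micro: 4 ⇒ (c0=0, c1=4)
macro 4: S0 reads c1=4 → after 1×micro: 4; S1 reads c0=4 → after 2×micro: 2 ⇒ (c0=4, c1=2)
macro 5: S0 reads c1=2 → after 1×micro: 0; S1 reads c0=0 → after 2×micro: 4 ⇒ (c0=0, c1=4)
macro 6: S0 reads c1=4 → after 1×micro: 4; S1 reads c0=4 → after 2×micro: 2 ⇒ (c0=4, c1=2)
macro 7: S0 reads c1=2 → after 1×micro: 0; S1 reads c0=0 → after 2×micro: 4 ⇒ (c0=0, c1=4)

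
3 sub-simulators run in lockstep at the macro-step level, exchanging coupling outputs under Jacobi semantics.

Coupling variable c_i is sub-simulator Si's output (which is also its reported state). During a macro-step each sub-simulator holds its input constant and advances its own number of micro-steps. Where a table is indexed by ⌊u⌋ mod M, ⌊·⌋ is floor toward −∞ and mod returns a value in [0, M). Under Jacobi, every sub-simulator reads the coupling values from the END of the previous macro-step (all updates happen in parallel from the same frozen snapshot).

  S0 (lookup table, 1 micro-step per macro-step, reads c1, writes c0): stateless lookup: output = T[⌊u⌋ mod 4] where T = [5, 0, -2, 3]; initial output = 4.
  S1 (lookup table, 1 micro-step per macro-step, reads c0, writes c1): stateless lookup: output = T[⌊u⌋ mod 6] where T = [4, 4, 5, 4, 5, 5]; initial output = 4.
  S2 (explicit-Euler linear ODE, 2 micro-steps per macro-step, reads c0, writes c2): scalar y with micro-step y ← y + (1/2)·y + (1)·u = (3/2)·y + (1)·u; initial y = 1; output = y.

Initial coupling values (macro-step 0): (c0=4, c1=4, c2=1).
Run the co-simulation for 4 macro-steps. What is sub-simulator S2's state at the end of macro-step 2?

macro 1: S0 reads c1=4 → after 1×micro: 5; S1 reads c0=4 → after 1×micro: 5; S2 reads c0=4 → after 2×micro: 49/4 ⇒ (c0=5, c1=5, c2=49/4)
macro 2: S0 reads c1=5 → after 1×micro: 0; S1 reads c0=5 → after 1×micro: 5; S2 reads c0=5 → after 2×micro: 641/16 ⇒ (c0=0, c1=5, c2=641/16)
macro 3: S0 reads c1=5 → after 1×micro: 0; S1 reads c0=0 → after 1×micro: 4; S2 reads c0=0 → after 2×micro: 5769/64 ⇒ (c0=0, c1=4, c2=5769/64)
macro 4: S0 reads c1=4 → after 1×micro: 5; S1 reads c0=0 → after 1×micro: 4; S2 reads c0=0 → after 2×micro: 51921/256 ⇒ (c0=5, c1=4, c2=51921/256)

S2 state at macro-step 2 = 641/16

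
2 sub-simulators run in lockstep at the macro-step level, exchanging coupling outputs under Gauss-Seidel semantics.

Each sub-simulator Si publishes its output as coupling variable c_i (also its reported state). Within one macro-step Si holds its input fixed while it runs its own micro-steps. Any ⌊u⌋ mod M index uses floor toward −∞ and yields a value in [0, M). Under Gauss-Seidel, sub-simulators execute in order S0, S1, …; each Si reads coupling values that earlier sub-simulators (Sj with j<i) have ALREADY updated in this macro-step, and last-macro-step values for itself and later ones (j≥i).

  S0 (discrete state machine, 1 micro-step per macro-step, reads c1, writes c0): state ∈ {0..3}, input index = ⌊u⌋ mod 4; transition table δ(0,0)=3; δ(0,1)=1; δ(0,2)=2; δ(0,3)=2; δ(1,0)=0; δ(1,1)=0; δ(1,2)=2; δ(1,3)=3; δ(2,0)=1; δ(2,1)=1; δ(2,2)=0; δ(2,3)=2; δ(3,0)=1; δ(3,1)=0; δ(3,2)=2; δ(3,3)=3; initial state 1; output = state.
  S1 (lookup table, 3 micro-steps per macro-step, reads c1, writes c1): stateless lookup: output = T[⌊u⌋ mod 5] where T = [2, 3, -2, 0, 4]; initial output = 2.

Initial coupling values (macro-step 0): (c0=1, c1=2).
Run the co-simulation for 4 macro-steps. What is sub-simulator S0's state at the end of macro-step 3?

macro 1: S0 reads c1=2 → after 1×micro: 2; S1 reads c1=2 → after 3×micro: -2 ⇒ (c0=2, c1=-2)
macro 2: S0 reads c1=-2 → after 1×micro: 0; S1 reads c1=-2 → after 3×micro: 0 ⇒ (c0=0, c1=0)
macro 3: S0 reads c1=0 → after 1×micro: 3; S1 reads c1=0 → after 3×micro: 2 ⇒ (c0=3, c1=2)
macro 4: S0 reads c1=2 → after 1×micro: 2; S1 reads c1=2 → after 3×micro: -2 ⇒ (c0=2, c1=-2)

S0 state at macro-step 3 = 3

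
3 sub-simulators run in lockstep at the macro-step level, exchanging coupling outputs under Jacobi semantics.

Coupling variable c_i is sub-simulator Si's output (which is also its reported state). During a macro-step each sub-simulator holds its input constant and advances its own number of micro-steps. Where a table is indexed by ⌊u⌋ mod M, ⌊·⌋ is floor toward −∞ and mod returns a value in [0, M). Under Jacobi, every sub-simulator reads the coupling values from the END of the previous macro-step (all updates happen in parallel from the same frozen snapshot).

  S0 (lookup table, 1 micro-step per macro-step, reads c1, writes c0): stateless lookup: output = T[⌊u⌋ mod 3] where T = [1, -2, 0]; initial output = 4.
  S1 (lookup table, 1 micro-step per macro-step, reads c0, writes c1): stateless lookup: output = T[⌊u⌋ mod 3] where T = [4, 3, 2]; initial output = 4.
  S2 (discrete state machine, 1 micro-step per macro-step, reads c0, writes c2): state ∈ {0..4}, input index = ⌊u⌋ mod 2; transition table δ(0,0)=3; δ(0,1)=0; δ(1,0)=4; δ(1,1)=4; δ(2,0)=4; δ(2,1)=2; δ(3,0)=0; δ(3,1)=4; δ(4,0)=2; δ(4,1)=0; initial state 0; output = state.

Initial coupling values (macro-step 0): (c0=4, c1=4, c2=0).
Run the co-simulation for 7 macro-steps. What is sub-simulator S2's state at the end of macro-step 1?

macro 1: S0 reads c1=4 → after 1×micro: -2; S1 reads c0=4 → after 1×micro: 3; S2 reads c0=4 → after 1×micro: 3 ⇒ (c0=-2, c1=3, c2=3)
macro 2: S0 reads c1=3 → after 1×micro: 1; S1 reads c0=-2 → after 1×micro: 3; S2 reads c0=-2 → after 1×micro: 0 ⇒ (c0=1, c1=3, c2=0)
macro 3: S0 reads c1=3 → after 1×micro: 1; S1 reads c0=1 → after 1×micro: 3; S2 reads c0=1 → after 1×micro: 0 ⇒ (c0=1, c1=3, c2=0)
macro 4: S0 reads c1=3 → after 1×micro: 1; S1 reads c0=1 → after 1×micro: 3; S2 reads c0=1 → after 1×micro: 0 ⇒ (c0=1, c1=3, c2=0)
macro 5: S0 reads c1=3 → after 1×micro: 1; S1 reads c0=1 → after 1×micro: 3; S2 reads c0=1 → after 1×micro: 0 ⇒ (c0=1, c1=3, c2=0)
macro 6: S0 reads c1=3 → after 1×micro: 1; S1 reads c0=1 → after 1×micro: 3; S2 reads c0=1 → after 1×micro: 0 ⇒ (c0=1, c1=3, c2=0)
macro 7: S0 reads c1=3 → after 1×micro: 1; S1 reads c0=1 → after 1×micro: 3; S2 reads c0=1 → after 1×micro: 0 ⇒ (c0=1, c1=3, c2=0)

S2 state at macro-step 1 = 3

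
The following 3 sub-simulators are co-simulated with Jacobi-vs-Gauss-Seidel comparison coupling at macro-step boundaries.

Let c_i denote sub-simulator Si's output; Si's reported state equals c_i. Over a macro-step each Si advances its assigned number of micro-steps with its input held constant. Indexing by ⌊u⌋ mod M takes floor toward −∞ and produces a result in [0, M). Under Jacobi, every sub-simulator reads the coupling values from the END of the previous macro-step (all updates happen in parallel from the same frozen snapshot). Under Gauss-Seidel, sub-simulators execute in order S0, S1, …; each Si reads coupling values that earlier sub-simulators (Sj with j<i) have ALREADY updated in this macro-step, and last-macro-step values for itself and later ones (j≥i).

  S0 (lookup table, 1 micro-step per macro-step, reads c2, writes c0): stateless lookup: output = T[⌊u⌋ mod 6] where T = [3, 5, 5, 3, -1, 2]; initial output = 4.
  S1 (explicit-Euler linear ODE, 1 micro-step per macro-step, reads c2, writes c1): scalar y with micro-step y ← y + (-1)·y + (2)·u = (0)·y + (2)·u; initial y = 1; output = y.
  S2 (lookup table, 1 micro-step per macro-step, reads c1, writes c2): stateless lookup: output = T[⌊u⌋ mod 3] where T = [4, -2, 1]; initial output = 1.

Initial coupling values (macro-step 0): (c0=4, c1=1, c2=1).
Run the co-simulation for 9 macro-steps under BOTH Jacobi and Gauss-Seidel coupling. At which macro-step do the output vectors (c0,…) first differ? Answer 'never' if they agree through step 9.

first divergence at macro-step: 1

[Jacobi] macro 1: S0 reads c2=1 → after 1×micro: 5; S1 reads c2=1 → after 1×micro: 2; S2 reads c1=1 → after 1×micro: -2 ⇒ (c0=5, c1=2, c2=-2)
[Jacobi] macro 2: S0 reads c2=-2 → after 1×micro: -1; S1 reads c2=-2 → after 1×micro: -4; S2 reads c1=2 → after 1×micro: 1 ⇒ (c0=-1, c1=-4, c2=1)
[Jacobi] macro 3: S0 reads c2=1 → after 1×micro: 5; S1 reads c2=1 → after 1×micro: 2; S2 reads c1=-4 → after 1×micro: 1 ⇒ (c0=5, c1=2, c2=1)
[Jacobi] macro 4: S0 reads c2=1 → after 1×micro: 5; S1 reads c2=1 → after 1×micro: 2; S2 reads c1=2 → after 1×micro: 1 ⇒ (c0=5, c1=2, c2=1)
[Jacobi] macro 5: S0 reads c2=1 → after 1×micro: 5; S1 reads c2=1 → after 1×micro: 2; S2 reads c1=2 → after 1×micro: 1 ⇒ (c0=5, c1=2, c2=1)
[Jacobi] macro 6: S0 reads c2=1 → after 1×micro: 5; S1 reads c2=1 → after 1×micro: 2; S2 reads c1=2 → after 1×micro: 1 ⇒ (c0=5, c1=2, c2=1)
[Jacobi] macro 7: S0 reads c2=1 → after 1×micro: 5; S1 reads c2=1 → after 1×micro: 2; S2 reads c1=2 → after 1×micro: 1 ⇒ (c0=5, c1=2, c2=1)
[Jacobi] macro 8: S0 reads c2=1 → after 1×micro: 5; S1 reads c2=1 → after 1×micro: 2; S2 reads c1=2 → after 1×micro: 1 ⇒ (c0=5, c1=2, c2=1)
[Jacobi] macro 9: S0 reads c2=1 → after 1×micro: 5; S1 reads c2=1 → after 1×micro: 2; S2 reads c1=2 → after 1×micro: 1 ⇒ (c0=5, c1=2, c2=1)
[Gauss-Seidel] macro 1: S0 reads c2=1 → after 1×micro: 5; S1 reads c2=1 → after 1×micro: 2; S2 reads c1=2 → after 1×micro: 1 ⇒ (c0=5, c1=2, c2=1)
[Gauss-Seidel] macro 2: S0 reads c2=1 → after 1×micro: 5; S1 reads c2=1 → after 1×micro: 2; S2 reads c1=2 → after 1×micro: 1 ⇒ (c0=5, c1=2, c2=1)
[Gauss-Seidel] macro 3: S0 reads c2=1 → after 1×micro: 5; S1 reads c2=1 → after 1×micro: 2; S2 reads c1=2 → after 1×micro: 1 ⇒ (c0=5, c1=2, c2=1)
[Gauss-Seidel] macro 4: S0 reads c2=1 → after 1×micro: 5; S1 reads c2=1 → after 1×micro: 2; S2 reads c1=2 → after 1×micro: 1 ⇒ (c0=5, c1=2, c2=1)
[Gauss-Seidel] macro 5: S0 reads c2=1 → after 1×micro: 5; S1 reads c2=1 → after 1×micro: 2; S2 reads c1=2 → after 1×micro: 1 ⇒ (c0=5, c1=2, c2=1)
[Gauss-Seidel] macro 6: S0 reads c2=1 → after 1×micro: 5; S1 reads c2=1 → after 1×micro: 2; S2 reads c1=2 → after 1×micro: 1 ⇒ (c0=5, c1=2, c2=1)
[Gauss-Seidel] macro 7: S0 reads c2=1 → after 1×micro: 5; S1 reads c2=1 → after 1×micro: 2; S2 reads c1=2 → after 1×micro: 1 ⇒ (c0=5, c1=2, c2=1)
[Gauss-Seidel] macro 8: S0 reads c2=1 → after 1×micro: 5; S1 reads c2=1 → after 1×micro: 2; S2 reads c1=2 → after 1×micro: 1 ⇒ (c0=5, c1=2, c2=1)
[Gauss-Seidel] macro 9: S0 reads c2=1 → after 1×micro: 5; S1 reads c2=1 → after 1×micro: 2; S2 reads c1=2 → after 1×micro: 1 ⇒ (c0=5, c1=2, c2=1)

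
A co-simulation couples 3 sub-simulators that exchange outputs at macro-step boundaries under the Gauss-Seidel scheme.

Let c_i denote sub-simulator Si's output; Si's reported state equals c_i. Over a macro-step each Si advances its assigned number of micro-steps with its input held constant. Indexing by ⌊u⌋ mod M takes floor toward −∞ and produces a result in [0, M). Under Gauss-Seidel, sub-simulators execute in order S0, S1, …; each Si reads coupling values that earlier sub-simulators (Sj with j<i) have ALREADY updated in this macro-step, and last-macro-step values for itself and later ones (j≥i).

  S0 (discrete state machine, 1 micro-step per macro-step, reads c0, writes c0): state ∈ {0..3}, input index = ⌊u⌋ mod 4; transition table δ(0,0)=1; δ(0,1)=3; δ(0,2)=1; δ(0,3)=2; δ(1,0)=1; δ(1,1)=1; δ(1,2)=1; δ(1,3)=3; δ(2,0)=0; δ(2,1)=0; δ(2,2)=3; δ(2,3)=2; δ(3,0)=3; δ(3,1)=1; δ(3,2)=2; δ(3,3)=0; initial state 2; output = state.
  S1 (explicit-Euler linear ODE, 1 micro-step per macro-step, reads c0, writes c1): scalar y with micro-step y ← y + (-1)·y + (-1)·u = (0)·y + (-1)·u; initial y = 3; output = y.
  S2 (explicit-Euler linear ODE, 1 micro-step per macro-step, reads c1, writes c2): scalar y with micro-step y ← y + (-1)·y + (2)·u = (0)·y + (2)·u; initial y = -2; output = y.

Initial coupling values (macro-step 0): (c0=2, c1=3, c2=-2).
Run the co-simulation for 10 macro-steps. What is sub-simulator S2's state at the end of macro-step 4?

S2 state at macro-step 4 = -2

macro 1: S0 reads c0=2 → after 1×micro: 3; S1 reads c0=3 → after 1×micro: -3; S2 reads c1=-3 → after 1×micro: -6 ⇒ (c0=3, c1=-3, c2=-6)
macro 2: S0 reads c0=3 → after 1×micro: 0; S1 reads c0=0 → after 1×micro: 0; S2 reads c1=0 → after 1×micro: 0 ⇒ (c0=0, c1=0, c2=0)
macro 3: S0 reads c0=0 → after 1×micro: 1; S1 reads c0=1 → after 1×micro: -1; S2 reads c1=-1 → after 1×micro: -2 ⇒ (c0=1, c1=-1, c2=-2)
macro 4: S0 reads c0=1 → after 1×micro: 1; S1 reads c0=1 → after 1×micro: -1; S2 reads c1=-1 → after 1×micro: -2 ⇒ (c0=1, c1=-1, c2=-2)
macro 5: S0 reads c0=1 → after 1×micro: 1; S1 reads c0=1 → after 1×micro: -1; S2 reads c1=-1 → after 1×micro: -2 ⇒ (c0=1, c1=-1, c2=-2)
macro 6: S0 reads c0=1 → after 1×micro: 1; S1 reads c0=1 → after 1×micro: -1; S2 reads c1=-1 → after 1×micro: -2 ⇒ (c0=1, c1=-1, c2=-2)
macro 7: S0 reads c0=1 → after 1×micro: 1; S1 reads c0=1 → after 1×micro: -1; S2 reads c1=-1 → after 1×micro: -2 ⇒ (c0=1, c1=-1, c2=-2)
macro 8: S0 reads c0=1 → after 1×micro: 1; S1 reads c0=1 → after 1×micro: -1; S2 reads c1=-1 → after 1×micro: -2 ⇒ (c0=1, c1=-1, c2=-2)
macro 9: S0 reads c0=1 → after 1×micro: 1; S1 reads c0=1 → after 1×micro: -1; S2 reads c1=-1 → after 1×micro: -2 ⇒ (c0=1, c1=-1, c2=-2)
macro 10: S0 reads c0=1 → after 1×micro: 1; S1 reads c0=1 → after 1×micro: -1; S2 reads c1=-1 → after 1×micro: -2 ⇒ (c0=1, c1=-1, c2=-2)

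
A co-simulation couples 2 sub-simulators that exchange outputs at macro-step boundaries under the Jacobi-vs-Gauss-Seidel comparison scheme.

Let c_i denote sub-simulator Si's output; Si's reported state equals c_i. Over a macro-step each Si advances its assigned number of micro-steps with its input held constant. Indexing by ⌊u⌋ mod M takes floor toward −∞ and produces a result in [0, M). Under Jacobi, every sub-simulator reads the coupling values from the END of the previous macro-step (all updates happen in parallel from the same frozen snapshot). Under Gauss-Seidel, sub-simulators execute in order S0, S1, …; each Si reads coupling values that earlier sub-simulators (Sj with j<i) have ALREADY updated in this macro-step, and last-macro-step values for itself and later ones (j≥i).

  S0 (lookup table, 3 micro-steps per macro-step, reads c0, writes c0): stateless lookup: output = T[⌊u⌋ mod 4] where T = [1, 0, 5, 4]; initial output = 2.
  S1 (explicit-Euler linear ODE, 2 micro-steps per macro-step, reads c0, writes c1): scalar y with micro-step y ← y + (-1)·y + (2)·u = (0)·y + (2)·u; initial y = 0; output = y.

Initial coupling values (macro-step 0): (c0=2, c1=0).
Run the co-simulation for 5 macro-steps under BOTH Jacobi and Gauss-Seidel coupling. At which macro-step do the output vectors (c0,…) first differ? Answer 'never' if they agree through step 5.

[Jacobi] macro 1: S0 reads c0=2 → after 3×micro: 5; S1 reads c0=2 → after 2×micro: 4 ⇒ (c0=5, c1=4)
[Jacobi] macro 2: S0 reads c0=5 → after 3×micro: 0; S1 reads c0=5 → after 2×micro: 10 ⇒ (c0=0, c1=10)
[Jacobi] macro 3: S0 reads c0=0 → after 3×micro: 1; S1 reads c0=0 → after 2×micro: 0 ⇒ (c0=1, c1=0)
[Jacobi] macro 4: S0 reads c0=1 → after 3×micro: 0; S1 reads c0=1 → after 2×micro: 2 ⇒ (c0=0, c1=2)
[Jacobi] macro 5: S0 reads c0=0 → after 3×micro: 1; S1 reads c0=0 → after 2×micro: 0 ⇒ (c0=1, c1=0)
[Gauss-Seidel] macro 1: S0 reads c0=2 → after 3×micro: 5; S1 reads c0=5 → after 2×micro: 10 ⇒ (c0=5, c1=10)
[Gauss-Seidel] macro 2: S0 reads c0=5 → after 3×micro: 0; S1 reads c0=0 → after 2×micro: 0 ⇒ (c0=0, c1=0)
[Gauss-Seidel] macro 3: S0 reads c0=0 → after 3×micro: 1; S1 reads c0=1 → after 2×micro: 2 ⇒ (c0=1, c1=2)
[Gauss-Seidel] macro 4: S0 reads c0=1 → after 3×micro: 0; S1 reads c0=0 → after 2×micro: 0 ⇒ (c0=0, c1=0)
[Gauss-Seidel] macro 5: S0 reads c0=0 → after 3×micro: 1; S1 reads c0=1 → after 2×micro: 2 ⇒ (c0=1, c1=2)

first divergence at macro-step: 1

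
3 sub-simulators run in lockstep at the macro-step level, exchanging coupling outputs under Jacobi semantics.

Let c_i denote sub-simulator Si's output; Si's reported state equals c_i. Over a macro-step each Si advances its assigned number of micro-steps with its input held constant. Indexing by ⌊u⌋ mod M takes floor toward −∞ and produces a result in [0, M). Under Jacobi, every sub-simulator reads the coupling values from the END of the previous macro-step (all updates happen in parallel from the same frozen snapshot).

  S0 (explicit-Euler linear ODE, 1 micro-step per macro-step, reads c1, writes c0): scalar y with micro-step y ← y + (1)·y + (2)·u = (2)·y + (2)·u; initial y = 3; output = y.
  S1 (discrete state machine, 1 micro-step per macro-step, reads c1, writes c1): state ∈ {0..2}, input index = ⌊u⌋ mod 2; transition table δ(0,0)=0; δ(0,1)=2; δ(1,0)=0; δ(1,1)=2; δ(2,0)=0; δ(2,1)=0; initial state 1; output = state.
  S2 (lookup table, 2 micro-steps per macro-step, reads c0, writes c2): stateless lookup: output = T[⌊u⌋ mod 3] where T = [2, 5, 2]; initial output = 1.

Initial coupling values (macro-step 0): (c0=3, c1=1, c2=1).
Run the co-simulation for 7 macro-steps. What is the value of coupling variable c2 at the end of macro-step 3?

macro 1: S0 reads c1=1 → after 1×micro: 8; S1 reads c1=1 → after 1×micro: 2; S2 reads c0=3 → after 2×micro: 2 ⇒ (c0=8, c1=2, c2=2)
macro 2: S0 reads c1=2 → after 1×micro: 20; S1 reads c1=2 → after 1×micro: 0; S2 reads c0=8 → after 2×micro: 2 ⇒ (c0=20, c1=0, c2=2)
macro 3: S0 reads c1=0 → after 1×micro: 40; S1 reads c1=0 → after 1×micro: 0; S2 reads c0=20 → after 2×micro: 2 ⇒ (c0=40, c1=0, c2=2)
macro 4: S0 reads c1=0 → after 1×micro: 80; S1 reads c1=0 → after 1×micro: 0; S2 reads c0=40 → after 2×micro: 5 ⇒ (c0=80, c1=0, c2=5)
macro 5: S0 reads c1=0 → after 1×micro: 160; S1 reads c1=0 → after 1×micro: 0; S2 reads c0=80 → after 2×micro: 2 ⇒ (c0=160, c1=0, c2=2)
macro 6: S0 reads c1=0 → after 1×micro: 320; S1 reads c1=0 → after 1×micro: 0; S2 reads c0=160 → after 2×micro: 5 ⇒ (c0=320, c1=0, c2=5)
macro 7: S0 reads c1=0 → after 1×micro: 640; S1 reads c1=0 → after 1×micro: 0; S2 reads c0=320 → after 2×micro: 2 ⇒ (c0=640, c1=0, c2=2)

c2 at macro-step 3 = 2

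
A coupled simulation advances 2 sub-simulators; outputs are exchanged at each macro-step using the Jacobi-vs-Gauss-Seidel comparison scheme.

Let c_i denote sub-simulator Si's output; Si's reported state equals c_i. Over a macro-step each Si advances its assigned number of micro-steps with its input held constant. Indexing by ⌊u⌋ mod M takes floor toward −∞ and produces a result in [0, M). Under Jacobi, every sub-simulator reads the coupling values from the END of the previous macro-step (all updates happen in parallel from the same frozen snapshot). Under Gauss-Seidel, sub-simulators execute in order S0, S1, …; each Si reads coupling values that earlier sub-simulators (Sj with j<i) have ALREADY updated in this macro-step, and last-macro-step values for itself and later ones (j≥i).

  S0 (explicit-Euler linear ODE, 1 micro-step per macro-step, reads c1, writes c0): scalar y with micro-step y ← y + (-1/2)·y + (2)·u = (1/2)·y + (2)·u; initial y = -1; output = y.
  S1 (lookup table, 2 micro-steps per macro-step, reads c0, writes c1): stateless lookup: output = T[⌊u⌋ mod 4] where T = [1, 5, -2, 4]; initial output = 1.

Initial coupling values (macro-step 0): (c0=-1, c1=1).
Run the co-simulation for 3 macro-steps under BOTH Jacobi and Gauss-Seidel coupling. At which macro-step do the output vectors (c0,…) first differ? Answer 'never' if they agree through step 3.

[Jacobi] macro 1: S0 reads c1=1 → after 1×micro: 3/2; S1 reads c0=-1 → after 2×micro: 4 ⇒ (c0=3/2, c1=4)
[Jacobi] macro 2: S0 reads c1=4 → after 1×micro: 35/4; S1 reads c0=3/2 → after 2×micro: 5 ⇒ (c0=35/4, c1=5)
[Jacobi] macro 3: S0 reads c1=5 → after 1×micro: 115/8; S1 reads c0=35/4 → after 2×micro: 1 ⇒ (c0=115/8, c1=1)
[Gauss-Seidel] macro 1: S0 reads c1=1 → after 1×micro: 3/2; S1 reads c0=3/2 → after 2×micro: 5 ⇒ (c0=3/2, c1=5)
[Gauss-Seidel] macro 2: S0 reads c1=5 → after 1×micro: 43/4; S1 reads c0=43/4 → after 2×micro: -2 ⇒ (c0=43/4, c1=-2)
[Gauss-Seidel] macro 3: S0 reads c1=-2 → after 1×micro: 11/8; S1 reads c0=11/8 → after 2×micro: 5 ⇒ (c0=11/8, c1=5)

first divergence at macro-step: 1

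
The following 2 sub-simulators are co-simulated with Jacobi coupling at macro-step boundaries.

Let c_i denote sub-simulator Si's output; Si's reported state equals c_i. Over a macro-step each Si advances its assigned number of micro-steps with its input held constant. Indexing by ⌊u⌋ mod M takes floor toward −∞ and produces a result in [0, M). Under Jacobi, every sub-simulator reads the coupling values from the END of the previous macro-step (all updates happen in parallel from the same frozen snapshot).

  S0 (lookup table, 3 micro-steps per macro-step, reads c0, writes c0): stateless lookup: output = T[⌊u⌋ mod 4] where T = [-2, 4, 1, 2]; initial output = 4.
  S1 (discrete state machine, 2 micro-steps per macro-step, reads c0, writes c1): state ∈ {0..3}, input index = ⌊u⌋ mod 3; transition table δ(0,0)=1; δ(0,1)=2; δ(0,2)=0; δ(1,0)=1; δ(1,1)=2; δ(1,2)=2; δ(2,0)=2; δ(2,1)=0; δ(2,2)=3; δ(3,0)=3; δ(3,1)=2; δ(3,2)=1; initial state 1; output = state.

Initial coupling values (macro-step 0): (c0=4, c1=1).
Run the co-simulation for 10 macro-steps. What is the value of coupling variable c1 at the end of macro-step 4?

c1 at macro-step 4 = 0

macro 1: S0 reads c0=4 → after 3×micro: -2; S1 reads c0=4 → after 2×micro: 0 ⇒ (c0=-2, c1=0)
macro 2: S0 reads c0=-2 → after 3×micro: 1; S1 reads c0=-2 → after 2×micro: 0 ⇒ (c0=1, c1=0)
macro 3: S0 reads c0=1 → after 3×micro: 4; S1 reads c0=1 → after 2×micro: 0 ⇒ (c0=4, c1=0)
macro 4: S0 reads c0=4 → after 3×micro: -2; S1 reads c0=4 → after 2×micro: 0 ⇒ (c0=-2, c1=0)
macro 5: S0 reads c0=-2 → after 3×micro: 1; S1 reads c0=-2 → after 2×micro: 0 ⇒ (c0=1, c1=0)
macro 6: S0 reads c0=1 → after 3×micro: 4; S1 reads c0=1 → after 2×micro: 0 ⇒ (c0=4, c1=0)
macro 7: S0 reads c0=4 → after 3×micro: -2; S1 reads c0=4 → after 2×micro: 0 ⇒ (c0=-2, c1=0)
macro 8: S0 reads c0=-2 → after 3×micro: 1; S1 reads c0=-2 → after 2×micro: 0 ⇒ (c0=1, c1=0)
macro 9: S0 reads c0=1 → after 3×micro: 4; S1 reads c0=1 → after 2×micro: 0 ⇒ (c0=4, c1=0)
macro 10: S0 reads c0=4 → after 3×micro: -2; S1 reads c0=4 → after 2×micro: 0 ⇒ (c0=-2, c1=0)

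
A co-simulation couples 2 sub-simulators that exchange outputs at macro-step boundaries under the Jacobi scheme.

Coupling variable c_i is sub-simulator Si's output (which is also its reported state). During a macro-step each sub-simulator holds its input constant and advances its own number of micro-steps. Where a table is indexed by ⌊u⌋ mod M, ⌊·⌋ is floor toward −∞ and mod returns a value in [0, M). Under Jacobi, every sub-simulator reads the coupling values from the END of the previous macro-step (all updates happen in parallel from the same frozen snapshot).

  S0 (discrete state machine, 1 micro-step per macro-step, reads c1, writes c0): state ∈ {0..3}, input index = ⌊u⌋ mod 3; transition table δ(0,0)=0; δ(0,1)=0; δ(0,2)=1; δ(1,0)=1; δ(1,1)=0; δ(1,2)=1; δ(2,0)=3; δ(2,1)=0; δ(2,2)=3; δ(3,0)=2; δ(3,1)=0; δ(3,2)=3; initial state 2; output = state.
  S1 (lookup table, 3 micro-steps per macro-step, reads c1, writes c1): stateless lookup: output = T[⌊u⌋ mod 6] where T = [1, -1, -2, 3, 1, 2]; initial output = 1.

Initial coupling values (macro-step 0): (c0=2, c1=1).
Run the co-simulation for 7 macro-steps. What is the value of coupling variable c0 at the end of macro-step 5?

macro 1: S0 reads c1=1 → after 1×micro: 0; S1 reads c1=1 → after 3×micro: -1 ⇒ (c0=0, c1=-1)
macro 2: S0 reads c1=-1 → after 1×micro: 1; S1 reads c1=-1 → after 3×micro: 2 ⇒ (c0=1, c1=2)
macro 3: S0 reads c1=2 → after 1×micro: 1; S1 reads c1=2 → after 3×micro: -2 ⇒ (c0=1, c1=-2)
macro 4: S0 reads c1=-2 → after 1×micro: 0; S1 reads c1=-2 → after 3×micro: 1 ⇒ (c0=0, c1=1)
macro 5: S0 reads c1=1 → after 1×micro: 0; S1 reads c1=1 → after 3×micro: -1 ⇒ (c0=0, c1=-1)
macro 6: S0 reads c1=-1 → after 1×micro: 1; S1 reads c1=-1 → after 3×micro: 2 ⇒ (c0=1, c1=2)
macro 7: S0 reads c1=2 → after 1×micro: 1; S1 reads c1=2 → after 3×micro: -2 ⇒ (c0=1, c1=-2)

c0 at macro-step 5 = 0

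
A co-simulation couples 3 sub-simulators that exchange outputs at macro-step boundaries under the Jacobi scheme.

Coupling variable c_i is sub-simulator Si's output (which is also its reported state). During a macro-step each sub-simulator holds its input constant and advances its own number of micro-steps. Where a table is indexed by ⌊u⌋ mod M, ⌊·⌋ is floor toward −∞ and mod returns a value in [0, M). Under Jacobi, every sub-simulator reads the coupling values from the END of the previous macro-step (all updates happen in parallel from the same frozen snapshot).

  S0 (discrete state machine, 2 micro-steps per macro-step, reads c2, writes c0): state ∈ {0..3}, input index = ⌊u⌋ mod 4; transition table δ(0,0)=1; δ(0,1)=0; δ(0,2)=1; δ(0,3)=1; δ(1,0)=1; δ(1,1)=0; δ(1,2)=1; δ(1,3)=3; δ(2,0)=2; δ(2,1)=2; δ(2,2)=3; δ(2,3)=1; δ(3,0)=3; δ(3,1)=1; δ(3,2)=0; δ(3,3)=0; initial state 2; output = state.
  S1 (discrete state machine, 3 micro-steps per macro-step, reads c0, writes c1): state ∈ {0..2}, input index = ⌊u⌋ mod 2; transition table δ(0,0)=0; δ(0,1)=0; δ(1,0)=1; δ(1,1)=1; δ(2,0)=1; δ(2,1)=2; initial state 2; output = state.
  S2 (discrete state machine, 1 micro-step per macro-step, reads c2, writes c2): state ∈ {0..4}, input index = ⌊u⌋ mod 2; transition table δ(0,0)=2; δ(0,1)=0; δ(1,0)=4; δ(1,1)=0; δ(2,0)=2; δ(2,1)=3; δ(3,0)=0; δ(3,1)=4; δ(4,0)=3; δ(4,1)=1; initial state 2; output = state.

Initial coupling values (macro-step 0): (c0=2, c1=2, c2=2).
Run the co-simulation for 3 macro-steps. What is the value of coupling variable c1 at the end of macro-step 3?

macro 1: S0 reads c2=2 → after 2×micro: 0; S1 reads c0=2 → after 3×micro: 1; S2 reads c2=2 → after 1×micro: 2 ⇒ (c0=0, c1=1, c2=2)
macro 2: S0 reads c2=2 → after 2×micro: 1; S1 reads c0=0 → after 3×micro: 1; S2 reads c2=2 → after 1×micro: 2 ⇒ (c0=1, c1=1, c2=2)
macro 3: S0 reads c2=2 → after 2×micro: 1; S1 reads c0=1 → after 3×micro: 1; S2 reads c2=2 → after 1×micro: 2 ⇒ (c0=1, c1=1, c2=2)

c1 at macro-step 3 = 1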